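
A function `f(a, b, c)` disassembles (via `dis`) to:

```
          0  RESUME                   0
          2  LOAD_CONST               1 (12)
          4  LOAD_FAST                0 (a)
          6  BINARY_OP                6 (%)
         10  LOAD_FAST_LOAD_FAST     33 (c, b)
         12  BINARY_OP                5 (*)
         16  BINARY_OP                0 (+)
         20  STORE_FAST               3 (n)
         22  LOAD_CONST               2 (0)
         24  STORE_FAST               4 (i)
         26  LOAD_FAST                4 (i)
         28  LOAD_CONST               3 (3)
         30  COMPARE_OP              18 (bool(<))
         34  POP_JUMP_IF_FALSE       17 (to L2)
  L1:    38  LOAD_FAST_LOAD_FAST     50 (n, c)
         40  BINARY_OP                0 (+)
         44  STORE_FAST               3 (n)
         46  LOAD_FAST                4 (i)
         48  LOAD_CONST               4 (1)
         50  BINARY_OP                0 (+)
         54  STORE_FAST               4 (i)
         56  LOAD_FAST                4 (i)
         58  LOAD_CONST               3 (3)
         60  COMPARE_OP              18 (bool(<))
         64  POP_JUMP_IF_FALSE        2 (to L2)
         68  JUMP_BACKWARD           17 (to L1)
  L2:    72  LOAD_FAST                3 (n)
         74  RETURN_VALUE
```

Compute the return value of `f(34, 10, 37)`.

493

LOAD_CONST → push 12. Stack: [12]
LOAD_FAST a → push 34. Stack: [12, 34]
BINARY_OP % → 12 % 34 = 12. Stack: [12]
LOAD_FAST_LOAD_FAST c,b → push 37,10. Stack: [12, 37, 10]
BINARY_OP * → 37 * 10 = 370. Stack: [12, 370]
BINARY_OP + → 12 + 370 = 382. Stack: [382]
STORE_FAST n → n=382. Stack: []
LOAD_CONST → push 0. Stack: [0]
STORE_FAST i → i=0. Stack: []
LOAD_FAST i → push 0. Stack: [0]
LOAD_CONST → push 3. Stack: [0, 3]
COMPARE_OP bool(<) → 0 vs 3 = True. Stack: [True]
POP_JUMP_IF_FALSE → pop True; no jump. Stack: []
LOAD_FAST_LOAD_FAST n,c → push 382,37. Stack: [382, 37]
BINARY_OP + → 382 + 37 = 419. Stack: [419]
STORE_FAST n → n=419. Stack: []
LOAD_FAST i → push 0. Stack: [0]
LOAD_CONST → push 1. Stack: [0, 1]
BINARY_OP + → 0 + 1 = 1. Stack: [1]
STORE_FAST i → i=1. Stack: []
LOAD_FAST i → push 1. Stack: [1]
LOAD_CONST → push 3. Stack: [1, 3]
COMPARE_OP bool(<) → 1 vs 3 = True. Stack: [True]
POP_JUMP_IF_FALSE → pop True; no jump. Stack: []
LOAD_FAST_LOAD_FAST n,c → push 419,37. Stack: [419, 37]
BINARY_OP + → 419 + 37 = 456. Stack: [456]
STORE_FAST n → n=456. Stack: []
LOAD_FAST i → push 1. Stack: [1]
LOAD_CONST → push 1. Stack: [1, 1]
BINARY_OP + → 1 + 1 = 2. Stack: [2]
STORE_FAST i → i=2. Stack: []
LOAD_FAST i → push 2. Stack: [2]
LOAD_CONST → push 3. Stack: [2, 3]
COMPARE_OP bool(<) → 2 vs 3 = True. Stack: [True]
POP_JUMP_IF_FALSE → pop True; no jump. Stack: []
LOAD_FAST_LOAD_FAST n,c → push 456,37. Stack: [456, 37]
BINARY_OP + → 456 + 37 = 493. Stack: [493]
STORE_FAST n → n=493. Stack: []
LOAD_FAST i → push 2. Stack: [2]
LOAD_CONST → push 1. Stack: [2, 1]
BINARY_OP + → 2 + 1 = 3. Stack: [3]
STORE_FAST i → i=3. Stack: []
LOAD_FAST i → push 3. Stack: [3]
LOAD_CONST → push 3. Stack: [3, 3]
COMPARE_OP bool(<) → 3 vs 3 = False. Stack: [False]
POP_JUMP_IF_FALSE → pop False; jump. Stack: []
LOAD_FAST n → push 493. Stack: [493]
RETURN_VALUE → return 493.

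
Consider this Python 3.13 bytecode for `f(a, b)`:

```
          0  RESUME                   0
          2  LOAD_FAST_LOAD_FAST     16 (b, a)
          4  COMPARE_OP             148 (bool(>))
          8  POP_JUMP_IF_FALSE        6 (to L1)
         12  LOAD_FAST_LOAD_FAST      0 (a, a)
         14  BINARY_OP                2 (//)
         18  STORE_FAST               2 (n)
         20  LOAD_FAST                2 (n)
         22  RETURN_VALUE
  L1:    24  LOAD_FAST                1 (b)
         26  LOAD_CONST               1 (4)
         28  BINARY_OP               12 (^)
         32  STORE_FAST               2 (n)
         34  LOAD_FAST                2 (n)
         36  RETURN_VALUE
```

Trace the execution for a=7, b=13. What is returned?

LOAD_FAST_LOAD_FAST b,a → push 13,7. Stack: [13, 7]
COMPARE_OP bool(>) → 13 vs 7 = True. Stack: [True]
POP_JUMP_IF_FALSE → pop True; no jump. Stack: []
LOAD_FAST_LOAD_FAST a,a → push 7,7. Stack: [7, 7]
BINARY_OP // → 7 // 7 = 1. Stack: [1]
STORE_FAST n → n=1. Stack: []
LOAD_FAST n → push 1. Stack: [1]
RETURN_VALUE → return 1.

1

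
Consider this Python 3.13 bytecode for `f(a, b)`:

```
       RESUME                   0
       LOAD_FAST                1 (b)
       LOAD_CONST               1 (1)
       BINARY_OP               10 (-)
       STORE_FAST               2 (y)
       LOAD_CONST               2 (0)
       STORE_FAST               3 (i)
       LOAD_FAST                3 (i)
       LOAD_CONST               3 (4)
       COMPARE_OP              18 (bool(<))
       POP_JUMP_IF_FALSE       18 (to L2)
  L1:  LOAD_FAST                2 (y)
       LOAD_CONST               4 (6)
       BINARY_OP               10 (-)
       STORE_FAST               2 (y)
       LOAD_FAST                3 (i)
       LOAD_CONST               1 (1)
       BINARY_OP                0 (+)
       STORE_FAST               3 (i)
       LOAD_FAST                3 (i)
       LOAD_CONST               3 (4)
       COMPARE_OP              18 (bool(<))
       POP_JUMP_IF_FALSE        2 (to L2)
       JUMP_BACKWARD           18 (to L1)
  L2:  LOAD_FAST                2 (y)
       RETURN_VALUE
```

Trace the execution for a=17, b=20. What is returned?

LOAD_FAST b → push 20. Stack: [20]
LOAD_CONST → push 1. Stack: [20, 1]
BINARY_OP - → 20 - 1 = 19. Stack: [19]
STORE_FAST y → y=19. Stack: []
LOAD_CONST → push 0. Stack: [0]
STORE_FAST i → i=0. Stack: []
LOAD_FAST i → push 0. Stack: [0]
LOAD_CONST → push 4. Stack: [0, 4]
COMPARE_OP bool(<) → 0 vs 4 = True. Stack: [True]
POP_JUMP_IF_FALSE → pop True; no jump. Stack: []
LOAD_FAST y → push 19. Stack: [19]
LOAD_CONST → push 6. Stack: [19, 6]
BINARY_OP - → 19 - 6 = 13. Stack: [13]
STORE_FAST y → y=13. Stack: []
LOAD_FAST i → push 0. Stack: [0]
LOAD_CONST → push 1. Stack: [0, 1]
BINARY_OP + → 0 + 1 = 1. Stack: [1]
STORE_FAST i → i=1. Stack: []
LOAD_FAST i → push 1. Stack: [1]
LOAD_CONST → push 4. Stack: [1, 4]
COMPARE_OP bool(<) → 1 vs 4 = True. Stack: [True]
POP_JUMP_IF_FALSE → pop True; no jump. Stack: []
LOAD_FAST y → push 13. Stack: [13]
LOAD_CONST → push 6. Stack: [13, 6]
BINARY_OP - → 13 - 6 = 7. Stack: [7]
STORE_FAST y → y=7. Stack: []
LOAD_FAST i → push 1. Stack: [1]
LOAD_CONST → push 1. Stack: [1, 1]
BINARY_OP + → 1 + 1 = 2. Stack: [2]
STORE_FAST i → i=2. Stack: []
LOAD_FAST i → push 2. Stack: [2]
LOAD_CONST → push 4. Stack: [2, 4]
COMPARE_OP bool(<) → 2 vs 4 = True. Stack: [True]
POP_JUMP_IF_FALSE → pop True; no jump. Stack: []
LOAD_FAST y → push 7. Stack: [7]
LOAD_CONST → push 6. Stack: [7, 6]
BINARY_OP - → 7 - 6 = 1. Stack: [1]
STORE_FAST y → y=1. Stack: []
LOAD_FAST i → push 2. Stack: [2]
LOAD_CONST → push 1. Stack: [2, 1]
BINARY_OP + → 2 + 1 = 3. Stack: [3]
STORE_FAST i → i=3. Stack: []
LOAD_FAST i → push 3. Stack: [3]
LOAD_CONST → push 4. Stack: [3, 4]
COMPARE_OP bool(<) → 3 vs 4 = True. Stack: [True]
POP_JUMP_IF_FALSE → pop True; no jump. Stack: []
LOAD_FAST y → push 1. Stack: [1]
LOAD_CONST → push 6. Stack: [1, 6]
BINARY_OP - → 1 - 6 = -5. Stack: [-5]
STORE_FAST y → y=-5. Stack: []
LOAD_FAST i → push 3. Stack: [3]
LOAD_CONST → push 1. Stack: [3, 1]
BINARY_OP + → 3 + 1 = 4. Stack: [4]
STORE_FAST i → i=4. Stack: []
LOAD_FAST i → push 4. Stack: [4]
LOAD_CONST → push 4. Stack: [4, 4]
COMPARE_OP bool(<) → 4 vs 4 = False. Stack: [False]
POP_JUMP_IF_FALSE → pop False; jump. Stack: []
LOAD_FAST y → push -5. Stack: [-5]
RETURN_VALUE → return -5.

-5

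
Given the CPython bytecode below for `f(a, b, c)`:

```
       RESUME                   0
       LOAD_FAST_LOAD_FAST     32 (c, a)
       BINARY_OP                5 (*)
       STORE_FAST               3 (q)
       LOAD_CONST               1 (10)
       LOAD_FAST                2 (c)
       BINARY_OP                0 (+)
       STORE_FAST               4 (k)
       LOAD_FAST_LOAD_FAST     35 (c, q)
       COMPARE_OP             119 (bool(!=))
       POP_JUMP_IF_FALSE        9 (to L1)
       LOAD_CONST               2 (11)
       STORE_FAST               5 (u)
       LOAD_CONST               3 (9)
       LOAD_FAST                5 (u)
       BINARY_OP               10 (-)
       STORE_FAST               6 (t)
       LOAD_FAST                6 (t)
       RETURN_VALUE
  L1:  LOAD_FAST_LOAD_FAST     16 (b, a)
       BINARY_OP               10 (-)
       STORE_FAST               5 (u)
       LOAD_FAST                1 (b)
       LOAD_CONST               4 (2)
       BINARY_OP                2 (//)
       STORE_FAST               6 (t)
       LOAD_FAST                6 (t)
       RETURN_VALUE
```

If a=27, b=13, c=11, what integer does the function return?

LOAD_FAST_LOAD_FAST c,a → push 11,27. Stack: [11, 27]
BINARY_OP * → 11 * 27 = 297. Stack: [297]
STORE_FAST q → q=297. Stack: []
LOAD_CONST → push 10. Stack: [10]
LOAD_FAST c → push 11. Stack: [10, 11]
BINARY_OP + → 10 + 11 = 21. Stack: [21]
STORE_FAST k → k=21. Stack: []
LOAD_FAST_LOAD_FAST c,q → push 11,297. Stack: [11, 297]
COMPARE_OP bool(!=) → 11 vs 297 = True. Stack: [True]
POP_JUMP_IF_FALSE → pop True; no jump. Stack: []
LOAD_CONST → push 11. Stack: [11]
STORE_FAST u → u=11. Stack: []
LOAD_CONST → push 9. Stack: [9]
LOAD_FAST u → push 11. Stack: [9, 11]
BINARY_OP - → 9 - 11 = -2. Stack: [-2]
STORE_FAST t → t=-2. Stack: []
LOAD_FAST t → push -2. Stack: [-2]
RETURN_VALUE → return -2.

-2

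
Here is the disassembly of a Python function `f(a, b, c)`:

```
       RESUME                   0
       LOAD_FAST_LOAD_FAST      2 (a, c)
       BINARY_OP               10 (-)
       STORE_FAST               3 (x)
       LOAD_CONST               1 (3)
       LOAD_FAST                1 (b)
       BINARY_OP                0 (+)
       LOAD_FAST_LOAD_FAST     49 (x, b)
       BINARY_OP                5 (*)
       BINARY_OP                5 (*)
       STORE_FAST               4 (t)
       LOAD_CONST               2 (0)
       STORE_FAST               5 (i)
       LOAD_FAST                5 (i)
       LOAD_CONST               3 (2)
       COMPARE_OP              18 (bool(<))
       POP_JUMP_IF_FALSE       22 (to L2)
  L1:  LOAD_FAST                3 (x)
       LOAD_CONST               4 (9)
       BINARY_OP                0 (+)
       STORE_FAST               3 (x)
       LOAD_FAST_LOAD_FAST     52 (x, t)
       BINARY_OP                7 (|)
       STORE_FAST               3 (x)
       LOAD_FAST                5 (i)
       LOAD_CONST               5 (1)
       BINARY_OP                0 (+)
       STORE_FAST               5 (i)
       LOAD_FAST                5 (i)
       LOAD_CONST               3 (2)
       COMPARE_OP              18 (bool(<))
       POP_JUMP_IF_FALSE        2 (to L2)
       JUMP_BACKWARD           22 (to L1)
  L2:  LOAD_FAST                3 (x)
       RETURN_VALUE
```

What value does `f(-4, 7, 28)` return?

-14

LOAD_FAST_LOAD_FAST a,c → push -4,28. Stack: [-4, 28]
BINARY_OP - → -4 - 28 = -32. Stack: [-32]
STORE_FAST x → x=-32. Stack: []
LOAD_CONST → push 3. Stack: [3]
LOAD_FAST b → push 7. Stack: [3, 7]
BINARY_OP + → 3 + 7 = 10. Stack: [10]
LOAD_FAST_LOAD_FAST x,b → push -32,7. Stack: [10, -32, 7]
BINARY_OP * → -32 * 7 = -224. Stack: [10, -224]
BINARY_OP * → 10 * -224 = -2240. Stack: [-2240]
STORE_FAST t → t=-2240. Stack: []
LOAD_CONST → push 0. Stack: [0]
STORE_FAST i → i=0. Stack: []
LOAD_FAST i → push 0. Stack: [0]
LOAD_CONST → push 2. Stack: [0, 2]
COMPARE_OP bool(<) → 0 vs 2 = True. Stack: [True]
POP_JUMP_IF_FALSE → pop True; no jump. Stack: []
LOAD_FAST x → push -32. Stack: [-32]
LOAD_CONST → push 9. Stack: [-32, 9]
BINARY_OP + → -32 + 9 = -23. Stack: [-23]
STORE_FAST x → x=-23. Stack: []
LOAD_FAST_LOAD_FAST x,t → push -23,-2240. Stack: [-23, -2240]
BINARY_OP | → -23 | -2240 = -23. Stack: [-23]
STORE_FAST x → x=-23. Stack: []
LOAD_FAST i → push 0. Stack: [0]
LOAD_CONST → push 1. Stack: [0, 1]
BINARY_OP + → 0 + 1 = 1. Stack: [1]
STORE_FAST i → i=1. Stack: []
LOAD_FAST i → push 1. Stack: [1]
LOAD_CONST → push 2. Stack: [1, 2]
COMPARE_OP bool(<) → 1 vs 2 = True. Stack: [True]
POP_JUMP_IF_FALSE → pop True; no jump. Stack: []
LOAD_FAST x → push -23. Stack: [-23]
LOAD_CONST → push 9. Stack: [-23, 9]
BINARY_OP + → -23 + 9 = -14. Stack: [-14]
STORE_FAST x → x=-14. Stack: []
LOAD_FAST_LOAD_FAST x,t → push -14,-2240. Stack: [-14, -2240]
BINARY_OP | → -14 | -2240 = -14. Stack: [-14]
STORE_FAST x → x=-14. Stack: []
LOAD_FAST i → push 1. Stack: [1]
LOAD_CONST → push 1. Stack: [1, 1]
BINARY_OP + → 1 + 1 = 2. Stack: [2]
STORE_FAST i → i=2. Stack: []
LOAD_FAST i → push 2. Stack: [2]
LOAD_CONST → push 2. Stack: [2, 2]
COMPARE_OP bool(<) → 2 vs 2 = False. Stack: [False]
POP_JUMP_IF_FALSE → pop False; jump. Stack: []
LOAD_FAST x → push -14. Stack: [-14]
RETURN_VALUE → return -14.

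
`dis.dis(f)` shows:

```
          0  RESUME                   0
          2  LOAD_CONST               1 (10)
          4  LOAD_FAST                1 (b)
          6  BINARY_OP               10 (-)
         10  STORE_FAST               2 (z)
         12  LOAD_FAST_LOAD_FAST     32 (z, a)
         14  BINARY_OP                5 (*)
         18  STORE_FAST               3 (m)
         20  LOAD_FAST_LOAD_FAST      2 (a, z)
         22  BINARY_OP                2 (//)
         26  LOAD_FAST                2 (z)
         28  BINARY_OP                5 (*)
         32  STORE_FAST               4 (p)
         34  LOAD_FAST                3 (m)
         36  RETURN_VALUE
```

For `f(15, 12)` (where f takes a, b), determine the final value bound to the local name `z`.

-2

LOAD_CONST → push 10. Stack: [10]
LOAD_FAST b → push 12. Stack: [10, 12]
BINARY_OP - → 10 - 12 = -2. Stack: [-2]
STORE_FAST z → z=-2. Stack: []
LOAD_FAST_LOAD_FAST z,a → push -2,15. Stack: [-2, 15]
BINARY_OP * → -2 * 15 = -30. Stack: [-30]
STORE_FAST m → m=-30. Stack: []
LOAD_FAST_LOAD_FAST a,z → push 15,-2. Stack: [15, -2]
BINARY_OP // → 15 // -2 = -8. Stack: [-8]
LOAD_FAST z → push -2. Stack: [-8, -2]
BINARY_OP * → -8 * -2 = 16. Stack: [16]
STORE_FAST p → p=16. Stack: []
LOAD_FAST m → push -30. Stack: [-30]
RETURN_VALUE → return -30.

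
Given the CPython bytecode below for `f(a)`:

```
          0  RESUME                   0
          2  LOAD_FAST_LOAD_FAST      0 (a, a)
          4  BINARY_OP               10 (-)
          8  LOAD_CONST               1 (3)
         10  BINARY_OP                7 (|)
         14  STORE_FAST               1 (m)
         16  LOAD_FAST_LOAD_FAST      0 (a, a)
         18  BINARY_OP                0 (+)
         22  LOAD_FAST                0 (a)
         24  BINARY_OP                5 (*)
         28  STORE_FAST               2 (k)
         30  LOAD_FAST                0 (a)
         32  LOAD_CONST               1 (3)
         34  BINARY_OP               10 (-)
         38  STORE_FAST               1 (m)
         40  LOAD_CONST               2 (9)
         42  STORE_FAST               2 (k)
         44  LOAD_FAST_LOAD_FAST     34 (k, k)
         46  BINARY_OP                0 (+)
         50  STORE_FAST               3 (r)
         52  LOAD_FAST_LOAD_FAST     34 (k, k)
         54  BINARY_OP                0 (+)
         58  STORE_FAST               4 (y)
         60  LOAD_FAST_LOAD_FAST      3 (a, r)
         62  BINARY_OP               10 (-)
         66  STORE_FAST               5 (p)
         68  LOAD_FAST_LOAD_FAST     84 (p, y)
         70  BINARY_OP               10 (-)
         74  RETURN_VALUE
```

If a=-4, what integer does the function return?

LOAD_FAST_LOAD_FAST a,a → push -4,-4. Stack: [-4, -4]
BINARY_OP - → -4 - -4 = 0. Stack: [0]
LOAD_CONST → push 3. Stack: [0, 3]
BINARY_OP | → 0 | 3 = 3. Stack: [3]
STORE_FAST m → m=3. Stack: []
LOAD_FAST_LOAD_FAST a,a → push -4,-4. Stack: [-4, -4]
BINARY_OP + → -4 + -4 = -8. Stack: [-8]
LOAD_FAST a → push -4. Stack: [-8, -4]
BINARY_OP * → -8 * -4 = 32. Stack: [32]
STORE_FAST k → k=32. Stack: []
LOAD_FAST a → push -4. Stack: [-4]
LOAD_CONST → push 3. Stack: [-4, 3]
BINARY_OP - → -4 - 3 = -7. Stack: [-7]
STORE_FAST m → m=-7. Stack: []
LOAD_CONST → push 9. Stack: [9]
STORE_FAST k → k=9. Stack: []
LOAD_FAST_LOAD_FAST k,k → push 9,9. Stack: [9, 9]
BINARY_OP + → 9 + 9 = 18. Stack: [18]
STORE_FAST r → r=18. Stack: []
LOAD_FAST_LOAD_FAST k,k → push 9,9. Stack: [9, 9]
BINARY_OP + → 9 + 9 = 18. Stack: [18]
STORE_FAST y → y=18. Stack: []
LOAD_FAST_LOAD_FAST a,r → push -4,18. Stack: [-4, 18]
BINARY_OP - → -4 - 18 = -22. Stack: [-22]
STORE_FAST p → p=-22. Stack: []
LOAD_FAST_LOAD_FAST p,y → push -22,18. Stack: [-22, 18]
BINARY_OP - → -22 - 18 = -40. Stack: [-40]
RETURN_VALUE → return -40.

-40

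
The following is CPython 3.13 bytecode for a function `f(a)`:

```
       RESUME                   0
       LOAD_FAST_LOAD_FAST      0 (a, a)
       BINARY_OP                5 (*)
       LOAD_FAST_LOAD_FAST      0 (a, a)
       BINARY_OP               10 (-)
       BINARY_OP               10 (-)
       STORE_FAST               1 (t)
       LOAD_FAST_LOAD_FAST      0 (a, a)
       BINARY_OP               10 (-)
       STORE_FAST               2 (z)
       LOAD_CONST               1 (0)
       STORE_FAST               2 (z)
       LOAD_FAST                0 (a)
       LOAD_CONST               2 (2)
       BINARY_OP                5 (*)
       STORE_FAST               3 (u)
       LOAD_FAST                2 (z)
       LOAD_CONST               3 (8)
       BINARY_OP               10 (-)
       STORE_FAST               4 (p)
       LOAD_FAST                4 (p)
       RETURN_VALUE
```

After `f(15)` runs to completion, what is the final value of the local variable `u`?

30

LOAD_FAST_LOAD_FAST a,a → push 15,15. Stack: [15, 15]
BINARY_OP * → 15 * 15 = 225. Stack: [225]
LOAD_FAST_LOAD_FAST a,a → push 15,15. Stack: [225, 15, 15]
BINARY_OP - → 15 - 15 = 0. Stack: [225, 0]
BINARY_OP - → 225 - 0 = 225. Stack: [225]
STORE_FAST t → t=225. Stack: []
LOAD_FAST_LOAD_FAST a,a → push 15,15. Stack: [15, 15]
BINARY_OP - → 15 - 15 = 0. Stack: [0]
STORE_FAST z → z=0. Stack: []
LOAD_CONST → push 0. Stack: [0]
STORE_FAST z → z=0. Stack: []
LOAD_FAST a → push 15. Stack: [15]
LOAD_CONST → push 2. Stack: [15, 2]
BINARY_OP * → 15 * 2 = 30. Stack: [30]
STORE_FAST u → u=30. Stack: []
LOAD_FAST z → push 0. Stack: [0]
LOAD_CONST → push 8. Stack: [0, 8]
BINARY_OP - → 0 - 8 = -8. Stack: [-8]
STORE_FAST p → p=-8. Stack: []
LOAD_FAST p → push -8. Stack: [-8]
RETURN_VALUE → return -8.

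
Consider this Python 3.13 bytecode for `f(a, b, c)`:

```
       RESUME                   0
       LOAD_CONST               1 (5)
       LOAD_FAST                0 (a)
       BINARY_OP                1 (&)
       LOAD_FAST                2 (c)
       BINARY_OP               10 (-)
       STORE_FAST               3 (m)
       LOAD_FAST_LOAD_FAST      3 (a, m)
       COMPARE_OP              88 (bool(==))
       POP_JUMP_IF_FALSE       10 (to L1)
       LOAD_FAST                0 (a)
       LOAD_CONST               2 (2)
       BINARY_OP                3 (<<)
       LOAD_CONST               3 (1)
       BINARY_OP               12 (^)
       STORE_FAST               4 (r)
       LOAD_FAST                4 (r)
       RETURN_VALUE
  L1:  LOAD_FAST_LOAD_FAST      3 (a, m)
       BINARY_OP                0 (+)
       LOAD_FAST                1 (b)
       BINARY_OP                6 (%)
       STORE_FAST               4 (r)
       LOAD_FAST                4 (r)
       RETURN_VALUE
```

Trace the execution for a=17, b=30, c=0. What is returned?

LOAD_CONST → push 5. Stack: [5]
LOAD_FAST a → push 17. Stack: [5, 17]
BINARY_OP & → 5 & 17 = 1. Stack: [1]
LOAD_FAST c → push 0. Stack: [1, 0]
BINARY_OP - → 1 - 0 = 1. Stack: [1]
STORE_FAST m → m=1. Stack: []
LOAD_FAST_LOAD_FAST a,m → push 17,1. Stack: [17, 1]
COMPARE_OP bool(==) → 17 vs 1 = False. Stack: [False]
POP_JUMP_IF_FALSE → pop False; jump. Stack: []
LOAD_FAST_LOAD_FAST a,m → push 17,1. Stack: [17, 1]
BINARY_OP + → 17 + 1 = 18. Stack: [18]
LOAD_FAST b → push 30. Stack: [18, 30]
BINARY_OP % → 18 % 30 = 18. Stack: [18]
STORE_FAST r → r=18. Stack: []
LOAD_FAST r → push 18. Stack: [18]
RETURN_VALUE → return 18.

18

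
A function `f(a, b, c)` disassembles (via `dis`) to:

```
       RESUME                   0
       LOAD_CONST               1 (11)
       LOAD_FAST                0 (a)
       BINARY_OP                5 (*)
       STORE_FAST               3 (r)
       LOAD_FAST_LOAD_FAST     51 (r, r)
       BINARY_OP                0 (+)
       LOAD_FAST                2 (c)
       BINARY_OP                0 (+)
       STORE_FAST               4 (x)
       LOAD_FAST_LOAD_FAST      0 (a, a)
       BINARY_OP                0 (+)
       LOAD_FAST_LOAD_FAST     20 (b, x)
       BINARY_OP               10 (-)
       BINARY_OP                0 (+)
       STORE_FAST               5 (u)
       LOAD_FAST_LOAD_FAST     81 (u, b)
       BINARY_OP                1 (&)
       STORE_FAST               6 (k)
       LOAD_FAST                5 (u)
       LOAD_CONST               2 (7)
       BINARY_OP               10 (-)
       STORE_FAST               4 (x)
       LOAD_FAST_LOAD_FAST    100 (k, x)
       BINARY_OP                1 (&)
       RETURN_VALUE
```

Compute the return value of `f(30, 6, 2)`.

4

LOAD_CONST → push 11. Stack: [11]
LOAD_FAST a → push 30. Stack: [11, 30]
BINARY_OP * → 11 * 30 = 330. Stack: [330]
STORE_FAST r → r=330. Stack: []
LOAD_FAST_LOAD_FAST r,r → push 330,330. Stack: [330, 330]
BINARY_OP + → 330 + 330 = 660. Stack: [660]
LOAD_FAST c → push 2. Stack: [660, 2]
BINARY_OP + → 660 + 2 = 662. Stack: [662]
STORE_FAST x → x=662. Stack: []
LOAD_FAST_LOAD_FAST a,a → push 30,30. Stack: [30, 30]
BINARY_OP + → 30 + 30 = 60. Stack: [60]
LOAD_FAST_LOAD_FAST b,x → push 6,662. Stack: [60, 6, 662]
BINARY_OP - → 6 - 662 = -656. Stack: [60, -656]
BINARY_OP + → 60 + -656 = -596. Stack: [-596]
STORE_FAST u → u=-596. Stack: []
LOAD_FAST_LOAD_FAST u,b → push -596,6. Stack: [-596, 6]
BINARY_OP & → -596 & 6 = 4. Stack: [4]
STORE_FAST k → k=4. Stack: []
LOAD_FAST u → push -596. Stack: [-596]
LOAD_CONST → push 7. Stack: [-596, 7]
BINARY_OP - → -596 - 7 = -603. Stack: [-603]
STORE_FAST x → x=-603. Stack: []
LOAD_FAST_LOAD_FAST k,x → push 4,-603. Stack: [4, -603]
BINARY_OP & → 4 & -603 = 4. Stack: [4]
RETURN_VALUE → return 4.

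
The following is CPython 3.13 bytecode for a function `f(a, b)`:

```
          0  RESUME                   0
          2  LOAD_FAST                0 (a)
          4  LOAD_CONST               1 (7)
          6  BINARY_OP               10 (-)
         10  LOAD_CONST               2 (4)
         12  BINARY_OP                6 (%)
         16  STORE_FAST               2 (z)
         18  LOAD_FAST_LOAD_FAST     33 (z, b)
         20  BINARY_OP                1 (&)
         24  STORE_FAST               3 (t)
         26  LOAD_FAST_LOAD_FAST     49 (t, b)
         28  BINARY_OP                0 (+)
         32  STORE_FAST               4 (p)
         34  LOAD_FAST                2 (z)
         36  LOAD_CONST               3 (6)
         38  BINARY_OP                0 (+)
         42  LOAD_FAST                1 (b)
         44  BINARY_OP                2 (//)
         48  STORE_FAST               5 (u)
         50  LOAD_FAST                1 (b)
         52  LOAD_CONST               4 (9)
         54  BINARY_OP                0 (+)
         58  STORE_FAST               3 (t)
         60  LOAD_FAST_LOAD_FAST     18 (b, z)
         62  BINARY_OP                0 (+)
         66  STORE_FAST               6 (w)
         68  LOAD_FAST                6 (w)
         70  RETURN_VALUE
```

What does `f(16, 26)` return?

27

LOAD_FAST a → push 16. Stack: [16]
LOAD_CONST → push 7. Stack: [16, 7]
BINARY_OP - → 16 - 7 = 9. Stack: [9]
LOAD_CONST → push 4. Stack: [9, 4]
BINARY_OP % → 9 % 4 = 1. Stack: [1]
STORE_FAST z → z=1. Stack: []
LOAD_FAST_LOAD_FAST z,b → push 1,26. Stack: [1, 26]
BINARY_OP & → 1 & 26 = 0. Stack: [0]
STORE_FAST t → t=0. Stack: []
LOAD_FAST_LOAD_FAST t,b → push 0,26. Stack: [0, 26]
BINARY_OP + → 0 + 26 = 26. Stack: [26]
STORE_FAST p → p=26. Stack: []
LOAD_FAST z → push 1. Stack: [1]
LOAD_CONST → push 6. Stack: [1, 6]
BINARY_OP + → 1 + 6 = 7. Stack: [7]
LOAD_FAST b → push 26. Stack: [7, 26]
BINARY_OP // → 7 // 26 = 0. Stack: [0]
STORE_FAST u → u=0. Stack: []
LOAD_FAST b → push 26. Stack: [26]
LOAD_CONST → push 9. Stack: [26, 9]
BINARY_OP + → 26 + 9 = 35. Stack: [35]
STORE_FAST t → t=35. Stack: []
LOAD_FAST_LOAD_FAST b,z → push 26,1. Stack: [26, 1]
BINARY_OP + → 26 + 1 = 27. Stack: [27]
STORE_FAST w → w=27. Stack: []
LOAD_FAST w → push 27. Stack: [27]
RETURN_VALUE → return 27.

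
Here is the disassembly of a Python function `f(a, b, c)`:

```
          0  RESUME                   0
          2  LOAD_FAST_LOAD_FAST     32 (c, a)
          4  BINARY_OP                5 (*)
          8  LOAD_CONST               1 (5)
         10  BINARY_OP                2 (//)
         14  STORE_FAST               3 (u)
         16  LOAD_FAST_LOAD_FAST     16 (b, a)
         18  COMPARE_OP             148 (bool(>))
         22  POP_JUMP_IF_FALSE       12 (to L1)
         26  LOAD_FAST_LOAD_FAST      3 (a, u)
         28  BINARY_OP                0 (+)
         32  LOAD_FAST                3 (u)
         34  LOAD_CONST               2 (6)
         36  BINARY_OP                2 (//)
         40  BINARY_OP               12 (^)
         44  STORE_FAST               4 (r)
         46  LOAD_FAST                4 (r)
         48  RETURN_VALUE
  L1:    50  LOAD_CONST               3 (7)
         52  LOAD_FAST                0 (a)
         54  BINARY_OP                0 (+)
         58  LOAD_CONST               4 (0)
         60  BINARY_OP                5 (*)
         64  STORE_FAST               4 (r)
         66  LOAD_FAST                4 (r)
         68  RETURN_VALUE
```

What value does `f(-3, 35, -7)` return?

LOAD_FAST_LOAD_FAST c,a → push -7,-3. Stack: [-7, -3]
BINARY_OP * → -7 * -3 = 21. Stack: [21]
LOAD_CONST → push 5. Stack: [21, 5]
BINARY_OP // → 21 // 5 = 4. Stack: [4]
STORE_FAST u → u=4. Stack: []
LOAD_FAST_LOAD_FAST b,a → push 35,-3. Stack: [35, -3]
COMPARE_OP bool(>) → 35 vs -3 = True. Stack: [True]
POP_JUMP_IF_FALSE → pop True; no jump. Stack: []
LOAD_FAST_LOAD_FAST a,u → push -3,4. Stack: [-3, 4]
BINARY_OP + → -3 + 4 = 1. Stack: [1]
LOAD_FAST u → push 4. Stack: [1, 4]
LOAD_CONST → push 6. Stack: [1, 4, 6]
BINARY_OP // → 4 // 6 = 0. Stack: [1, 0]
BINARY_OP ^ → 1 ^ 0 = 1. Stack: [1]
STORE_FAST r → r=1. Stack: []
LOAD_FAST r → push 1. Stack: [1]
RETURN_VALUE → return 1.

1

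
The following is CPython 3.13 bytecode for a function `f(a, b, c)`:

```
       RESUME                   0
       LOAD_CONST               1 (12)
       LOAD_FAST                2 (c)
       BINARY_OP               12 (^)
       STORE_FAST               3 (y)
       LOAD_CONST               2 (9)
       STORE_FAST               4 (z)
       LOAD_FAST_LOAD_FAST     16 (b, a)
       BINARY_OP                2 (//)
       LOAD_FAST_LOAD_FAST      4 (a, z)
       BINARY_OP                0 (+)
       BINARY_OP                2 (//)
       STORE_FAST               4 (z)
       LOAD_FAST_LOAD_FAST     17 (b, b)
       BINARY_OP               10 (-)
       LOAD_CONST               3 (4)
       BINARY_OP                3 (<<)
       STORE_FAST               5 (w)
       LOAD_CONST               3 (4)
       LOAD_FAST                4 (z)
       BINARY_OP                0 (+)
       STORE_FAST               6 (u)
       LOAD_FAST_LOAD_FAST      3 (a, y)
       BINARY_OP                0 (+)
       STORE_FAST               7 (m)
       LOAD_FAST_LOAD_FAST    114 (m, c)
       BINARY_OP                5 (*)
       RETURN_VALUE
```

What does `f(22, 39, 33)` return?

2211

LOAD_CONST → push 12. Stack: [12]
LOAD_FAST c → push 33. Stack: [12, 33]
BINARY_OP ^ → 12 ^ 33 = 45. Stack: [45]
STORE_FAST y → y=45. Stack: []
LOAD_CONST → push 9. Stack: [9]
STORE_FAST z → z=9. Stack: []
LOAD_FAST_LOAD_FAST b,a → push 39,22. Stack: [39, 22]
BINARY_OP // → 39 // 22 = 1. Stack: [1]
LOAD_FAST_LOAD_FAST a,z → push 22,9. Stack: [1, 22, 9]
BINARY_OP + → 22 + 9 = 31. Stack: [1, 31]
BINARY_OP // → 1 // 31 = 0. Stack: [0]
STORE_FAST z → z=0. Stack: []
LOAD_FAST_LOAD_FAST b,b → push 39,39. Stack: [39, 39]
BINARY_OP - → 39 - 39 = 0. Stack: [0]
LOAD_CONST → push 4. Stack: [0, 4]
BINARY_OP << → 0 << 4 = 0. Stack: [0]
STORE_FAST w → w=0. Stack: []
LOAD_CONST → push 4. Stack: [4]
LOAD_FAST z → push 0. Stack: [4, 0]
BINARY_OP + → 4 + 0 = 4. Stack: [4]
STORE_FAST u → u=4. Stack: []
LOAD_FAST_LOAD_FAST a,y → push 22,45. Stack: [22, 45]
BINARY_OP + → 22 + 45 = 67. Stack: [67]
STORE_FAST m → m=67. Stack: []
LOAD_FAST_LOAD_FAST m,c → push 67,33. Stack: [67, 33]
BINARY_OP * → 67 * 33 = 2211. Stack: [2211]
RETURN_VALUE → return 2211.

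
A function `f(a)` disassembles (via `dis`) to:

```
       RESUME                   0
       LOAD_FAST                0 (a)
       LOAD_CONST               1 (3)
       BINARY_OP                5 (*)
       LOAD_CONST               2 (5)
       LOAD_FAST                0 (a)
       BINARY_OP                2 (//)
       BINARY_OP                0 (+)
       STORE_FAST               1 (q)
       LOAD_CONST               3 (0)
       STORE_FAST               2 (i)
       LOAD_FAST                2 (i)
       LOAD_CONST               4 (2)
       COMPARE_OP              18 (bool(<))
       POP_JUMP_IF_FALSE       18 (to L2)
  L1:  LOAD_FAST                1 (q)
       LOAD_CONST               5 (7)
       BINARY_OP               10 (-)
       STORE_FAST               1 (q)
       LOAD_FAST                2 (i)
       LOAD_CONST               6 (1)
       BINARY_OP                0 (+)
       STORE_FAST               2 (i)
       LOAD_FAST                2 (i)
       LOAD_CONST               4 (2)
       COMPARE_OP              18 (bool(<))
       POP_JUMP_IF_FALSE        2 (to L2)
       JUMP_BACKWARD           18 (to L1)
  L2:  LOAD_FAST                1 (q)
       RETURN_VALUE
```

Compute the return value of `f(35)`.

LOAD_FAST a → push 35. Stack: [35]
LOAD_CONST → push 3. Stack: [35, 3]
BINARY_OP * → 35 * 3 = 105. Stack: [105]
LOAD_CONST → push 5. Stack: [105, 5]
LOAD_FAST a → push 35. Stack: [105, 5, 35]
BINARY_OP // → 5 // 35 = 0. Stack: [105, 0]
BINARY_OP + → 105 + 0 = 105. Stack: [105]
STORE_FAST q → q=105. Stack: []
LOAD_CONST → push 0. Stack: [0]
STORE_FAST i → i=0. Stack: []
LOAD_FAST i → push 0. Stack: [0]
LOAD_CONST → push 2. Stack: [0, 2]
COMPARE_OP bool(<) → 0 vs 2 = True. Stack: [True]
POP_JUMP_IF_FALSE → pop True; no jump. Stack: []
LOAD_FAST q → push 105. Stack: [105]
LOAD_CONST → push 7. Stack: [105, 7]
BINARY_OP - → 105 - 7 = 98. Stack: [98]
STORE_FAST q → q=98. Stack: []
LOAD_FAST i → push 0. Stack: [0]
LOAD_CONST → push 1. Stack: [0, 1]
BINARY_OP + → 0 + 1 = 1. Stack: [1]
STORE_FAST i → i=1. Stack: []
LOAD_FAST i → push 1. Stack: [1]
LOAD_CONST → push 2. Stack: [1, 2]
COMPARE_OP bool(<) → 1 vs 2 = True. Stack: [True]
POP_JUMP_IF_FALSE → pop True; no jump. Stack: []
LOAD_FAST q → push 98. Stack: [98]
LOAD_CONST → push 7. Stack: [98, 7]
BINARY_OP - → 98 - 7 = 91. Stack: [91]
STORE_FAST q → q=91. Stack: []
LOAD_FAST i → push 1. Stack: [1]
LOAD_CONST → push 1. Stack: [1, 1]
BINARY_OP + → 1 + 1 = 2. Stack: [2]
STORE_FAST i → i=2. Stack: []
LOAD_FAST i → push 2. Stack: [2]
LOAD_CONST → push 2. Stack: [2, 2]
COMPARE_OP bool(<) → 2 vs 2 = False. Stack: [False]
POP_JUMP_IF_FALSE → pop False; jump. Stack: []
LOAD_FAST q → push 91. Stack: [91]
RETURN_VALUE → return 91.

91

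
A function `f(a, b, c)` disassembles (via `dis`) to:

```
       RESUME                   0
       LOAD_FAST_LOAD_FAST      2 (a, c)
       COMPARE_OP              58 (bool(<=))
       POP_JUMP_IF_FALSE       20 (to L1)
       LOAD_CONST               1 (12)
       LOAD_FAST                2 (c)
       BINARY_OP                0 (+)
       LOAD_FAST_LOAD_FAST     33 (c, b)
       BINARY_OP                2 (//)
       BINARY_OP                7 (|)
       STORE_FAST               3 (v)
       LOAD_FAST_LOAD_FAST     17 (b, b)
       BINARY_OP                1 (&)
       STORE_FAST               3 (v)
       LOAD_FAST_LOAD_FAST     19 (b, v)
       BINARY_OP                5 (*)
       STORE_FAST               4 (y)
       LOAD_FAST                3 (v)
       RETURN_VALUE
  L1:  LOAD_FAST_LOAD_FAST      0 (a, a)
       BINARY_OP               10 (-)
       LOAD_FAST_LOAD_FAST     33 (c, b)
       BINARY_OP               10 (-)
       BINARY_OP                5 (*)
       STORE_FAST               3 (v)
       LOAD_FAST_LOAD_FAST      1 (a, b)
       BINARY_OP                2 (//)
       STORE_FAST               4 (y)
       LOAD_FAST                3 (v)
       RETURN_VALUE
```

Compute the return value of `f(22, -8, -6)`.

0

LOAD_FAST_LOAD_FAST a,c → push 22,-6. Stack: [22, -6]
COMPARE_OP bool(<=) → 22 vs -6 = False. Stack: [False]
POP_JUMP_IF_FALSE → pop False; jump. Stack: []
LOAD_FAST_LOAD_FAST a,a → push 22,22. Stack: [22, 22]
BINARY_OP - → 22 - 22 = 0. Stack: [0]
LOAD_FAST_LOAD_FAST c,b → push -6,-8. Stack: [0, -6, -8]
BINARY_OP - → -6 - -8 = 2. Stack: [0, 2]
BINARY_OP * → 0 * 2 = 0. Stack: [0]
STORE_FAST v → v=0. Stack: []
LOAD_FAST_LOAD_FAST a,b → push 22,-8. Stack: [22, -8]
BINARY_OP // → 22 // -8 = -3. Stack: [-3]
STORE_FAST y → y=-3. Stack: []
LOAD_FAST v → push 0. Stack: [0]
RETURN_VALUE → return 0.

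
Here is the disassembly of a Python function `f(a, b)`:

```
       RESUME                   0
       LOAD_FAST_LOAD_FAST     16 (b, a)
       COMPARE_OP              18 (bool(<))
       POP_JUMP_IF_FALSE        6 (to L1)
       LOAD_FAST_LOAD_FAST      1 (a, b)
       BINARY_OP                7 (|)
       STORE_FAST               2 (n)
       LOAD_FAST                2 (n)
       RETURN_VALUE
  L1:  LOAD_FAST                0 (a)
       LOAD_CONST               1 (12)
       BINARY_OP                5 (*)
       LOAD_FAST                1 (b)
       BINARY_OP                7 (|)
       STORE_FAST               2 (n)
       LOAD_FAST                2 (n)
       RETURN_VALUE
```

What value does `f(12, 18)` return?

146

LOAD_FAST_LOAD_FAST b,a → push 18,12. Stack: [18, 12]
COMPARE_OP bool(<) → 18 vs 12 = False. Stack: [False]
POP_JUMP_IF_FALSE → pop False; jump. Stack: []
LOAD_FAST a → push 12. Stack: [12]
LOAD_CONST → push 12. Stack: [12, 12]
BINARY_OP * → 12 * 12 = 144. Stack: [144]
LOAD_FAST b → push 18. Stack: [144, 18]
BINARY_OP | → 144 | 18 = 146. Stack: [146]
STORE_FAST n → n=146. Stack: []
LOAD_FAST n → push 146. Stack: [146]
RETURN_VALUE → return 146.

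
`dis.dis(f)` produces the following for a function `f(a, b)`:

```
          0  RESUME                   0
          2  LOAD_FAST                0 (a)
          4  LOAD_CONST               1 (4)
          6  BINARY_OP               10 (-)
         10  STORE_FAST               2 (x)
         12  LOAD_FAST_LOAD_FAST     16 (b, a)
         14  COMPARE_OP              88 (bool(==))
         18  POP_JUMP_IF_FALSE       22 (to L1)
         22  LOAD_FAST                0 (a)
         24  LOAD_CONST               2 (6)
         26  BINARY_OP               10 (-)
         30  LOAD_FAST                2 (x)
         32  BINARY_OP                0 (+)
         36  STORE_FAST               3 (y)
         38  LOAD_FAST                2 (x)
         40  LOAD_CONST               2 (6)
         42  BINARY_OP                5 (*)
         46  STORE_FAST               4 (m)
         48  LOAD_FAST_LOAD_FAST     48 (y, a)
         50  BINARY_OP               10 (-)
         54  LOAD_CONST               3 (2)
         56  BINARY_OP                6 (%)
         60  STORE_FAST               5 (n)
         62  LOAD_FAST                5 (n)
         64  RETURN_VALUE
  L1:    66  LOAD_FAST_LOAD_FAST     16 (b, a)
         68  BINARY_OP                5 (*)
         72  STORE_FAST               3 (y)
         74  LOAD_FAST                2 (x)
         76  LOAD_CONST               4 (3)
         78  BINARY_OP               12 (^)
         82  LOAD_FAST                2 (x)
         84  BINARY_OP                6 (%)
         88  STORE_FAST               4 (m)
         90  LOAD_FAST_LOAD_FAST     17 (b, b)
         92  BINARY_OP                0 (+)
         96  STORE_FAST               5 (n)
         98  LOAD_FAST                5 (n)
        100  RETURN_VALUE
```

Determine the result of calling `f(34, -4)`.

-8

LOAD_FAST a → push 34. Stack: [34]
LOAD_CONST → push 4. Stack: [34, 4]
BINARY_OP - → 34 - 4 = 30. Stack: [30]
STORE_FAST x → x=30. Stack: []
LOAD_FAST_LOAD_FAST b,a → push -4,34. Stack: [-4, 34]
COMPARE_OP bool(==) → -4 vs 34 = False. Stack: [False]
POP_JUMP_IF_FALSE → pop False; jump. Stack: []
LOAD_FAST_LOAD_FAST b,a → push -4,34. Stack: [-4, 34]
BINARY_OP * → -4 * 34 = -136. Stack: [-136]
STORE_FAST y → y=-136. Stack: []
LOAD_FAST x → push 30. Stack: [30]
LOAD_CONST → push 3. Stack: [30, 3]
BINARY_OP ^ → 30 ^ 3 = 29. Stack: [29]
LOAD_FAST x → push 30. Stack: [29, 30]
BINARY_OP % → 29 % 30 = 29. Stack: [29]
STORE_FAST m → m=29. Stack: []
LOAD_FAST_LOAD_FAST b,b → push -4,-4. Stack: [-4, -4]
BINARY_OP + → -4 + -4 = -8. Stack: [-8]
STORE_FAST n → n=-8. Stack: []
LOAD_FAST n → push -8. Stack: [-8]
RETURN_VALUE → return -8.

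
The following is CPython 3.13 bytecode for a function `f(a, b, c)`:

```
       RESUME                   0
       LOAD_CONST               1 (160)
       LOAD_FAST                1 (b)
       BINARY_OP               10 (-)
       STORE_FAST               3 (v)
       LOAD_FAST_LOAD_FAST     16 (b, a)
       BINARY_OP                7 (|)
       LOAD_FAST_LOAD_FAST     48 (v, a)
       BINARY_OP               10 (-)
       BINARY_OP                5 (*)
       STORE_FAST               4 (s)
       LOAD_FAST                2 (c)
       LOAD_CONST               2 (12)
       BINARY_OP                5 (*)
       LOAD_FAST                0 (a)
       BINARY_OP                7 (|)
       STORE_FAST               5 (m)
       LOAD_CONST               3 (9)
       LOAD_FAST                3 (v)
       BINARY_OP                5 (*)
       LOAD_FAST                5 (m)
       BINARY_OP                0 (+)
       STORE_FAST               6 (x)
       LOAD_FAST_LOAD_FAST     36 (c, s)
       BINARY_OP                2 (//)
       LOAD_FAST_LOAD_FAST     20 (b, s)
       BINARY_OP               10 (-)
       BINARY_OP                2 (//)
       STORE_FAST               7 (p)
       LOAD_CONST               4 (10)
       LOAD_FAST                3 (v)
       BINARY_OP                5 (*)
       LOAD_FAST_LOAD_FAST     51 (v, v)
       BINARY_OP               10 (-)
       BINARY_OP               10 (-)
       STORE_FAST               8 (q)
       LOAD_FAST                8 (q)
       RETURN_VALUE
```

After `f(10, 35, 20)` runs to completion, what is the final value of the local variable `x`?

LOAD_CONST → push 160. Stack: [160]
LOAD_FAST b → push 35. Stack: [160, 35]
BINARY_OP - → 160 - 35 = 125. Stack: [125]
STORE_FAST v → v=125. Stack: []
LOAD_FAST_LOAD_FAST b,a → push 35,10. Stack: [35, 10]
BINARY_OP | → 35 | 10 = 43. Stack: [43]
LOAD_FAST_LOAD_FAST v,a → push 125,10. Stack: [43, 125, 10]
BINARY_OP - → 125 - 10 = 115. Stack: [43, 115]
BINARY_OP * → 43 * 115 = 4945. Stack: [4945]
STORE_FAST s → s=4945. Stack: []
LOAD_FAST c → push 20. Stack: [20]
LOAD_CONST → push 12. Stack: [20, 12]
BINARY_OP * → 20 * 12 = 240. Stack: [240]
LOAD_FAST a → push 10. Stack: [240, 10]
BINARY_OP | → 240 | 10 = 250. Stack: [250]
STORE_FAST m → m=250. Stack: []
LOAD_CONST → push 9. Stack: [9]
LOAD_FAST v → push 125. Stack: [9, 125]
BINARY_OP * → 9 * 125 = 1125. Stack: [1125]
LOAD_FAST m → push 250. Stack: [1125, 250]
BINARY_OP + → 1125 + 250 = 1375. Stack: [1375]
STORE_FAST x → x=1375. Stack: []
LOAD_FAST_LOAD_FAST c,s → push 20,4945. Stack: [20, 4945]
BINARY_OP // → 20 // 4945 = 0. Stack: [0]
LOAD_FAST_LOAD_FAST b,s → push 35,4945. Stack: [0, 35, 4945]
BINARY_OP - → 35 - 4945 = -4910. Stack: [0, -4910]
BINARY_OP // → 0 // -4910 = 0. Stack: [0]
STORE_FAST p → p=0. Stack: []
LOAD_CONST → push 10. Stack: [10]
LOAD_FAST v → push 125. Stack: [10, 125]
BINARY_OP * → 10 * 125 = 1250. Stack: [1250]
LOAD_FAST_LOAD_FAST v,v → push 125,125. Stack: [1250, 125, 125]
BINARY_OP - → 125 - 125 = 0. Stack: [1250, 0]
BINARY_OP - → 1250 - 0 = 1250. Stack: [1250]
STORE_FAST q → q=1250. Stack: []
LOAD_FAST q → push 1250. Stack: [1250]
RETURN_VALUE → return 1250.

1375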